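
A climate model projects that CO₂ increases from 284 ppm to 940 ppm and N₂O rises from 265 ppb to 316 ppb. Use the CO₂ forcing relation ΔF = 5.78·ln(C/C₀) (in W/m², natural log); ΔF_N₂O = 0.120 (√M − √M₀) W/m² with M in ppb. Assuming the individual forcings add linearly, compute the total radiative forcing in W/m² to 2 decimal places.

CO₂: 5.78 × ln(940/284) = 5.78 × ln(3.30986) = 5.78 × 1.19691 = 6.9181 W/m².
N₂O: 0.120 × (√316 − √265) = 0.120 × (17.7764 − 16.2788) = 0.120 × 1.4976 = 0.1797 W/m².
Total ΔF = 6.9181 + 0.1797 = 7.0978 W/m².

ΔF = 7.10 W/m²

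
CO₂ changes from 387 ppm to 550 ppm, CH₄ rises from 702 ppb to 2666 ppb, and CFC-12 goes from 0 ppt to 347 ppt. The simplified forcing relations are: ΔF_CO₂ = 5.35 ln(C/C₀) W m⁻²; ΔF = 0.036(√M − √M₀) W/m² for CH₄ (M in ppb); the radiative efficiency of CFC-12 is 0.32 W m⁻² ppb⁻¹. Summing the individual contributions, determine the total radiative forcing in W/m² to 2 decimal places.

CO₂: 5.35 × ln(550/387) = 5.35 × ln(1.42119) = 5.35 × 0.35149 = 1.8805 W/m².
CH₄: 0.036 × (√2666 − √702) = 0.036 × (51.6333 − 26.4953) = 0.036 × 25.1380 = 0.9050 W/m².
CFC-12: Δ = 347 − 0 = 347 ppt = 0.347 ppb; ΔF = 0.32 × 0.347 = 0.1110 W/m².
Total ΔF = 1.8805 + 0.9050 + 0.1110 = 2.8965 W/m².

ΔF = 2.90 W/m²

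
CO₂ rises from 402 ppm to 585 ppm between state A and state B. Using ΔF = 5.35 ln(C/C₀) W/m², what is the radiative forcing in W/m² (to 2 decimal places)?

ΔF = 2.01 W/m²

CO₂: 5.35 × ln(585/402) = 5.35 × ln(1.45522) = 5.35 × 0.37516 = 2.0071 W/m².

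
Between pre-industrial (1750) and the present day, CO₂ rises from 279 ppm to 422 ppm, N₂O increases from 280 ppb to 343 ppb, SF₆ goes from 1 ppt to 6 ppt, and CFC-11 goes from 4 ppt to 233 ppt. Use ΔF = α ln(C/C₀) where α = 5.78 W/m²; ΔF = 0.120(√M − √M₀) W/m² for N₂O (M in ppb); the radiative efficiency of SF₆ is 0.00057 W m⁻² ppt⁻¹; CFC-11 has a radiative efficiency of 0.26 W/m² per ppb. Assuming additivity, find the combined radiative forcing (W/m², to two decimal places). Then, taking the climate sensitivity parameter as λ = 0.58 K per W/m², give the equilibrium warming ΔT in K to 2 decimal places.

ΔF = 2.67 W/m²; ΔT = 1.55 K

CO₂: 5.78 × ln(422/279) = 5.78 × ln(1.51254) = 5.78 × 0.41379 = 2.3917 W/m².
N₂O: 0.120 × (√343 − √280) = 0.120 × (18.5203 − 16.7332) = 0.120 × 1.7871 = 0.2145 W/m².
SF₆: ΔF = 0.00057 × (6 − 1) = 0.00057 × 5 = 0.0029 W/m².
CFC-11: Δ = 233 − 4 = 229 ppt = 0.229 ppb; ΔF = 0.26 × 0.229 = 0.0595 W/m².
Total ΔF = 2.3917 + 0.2145 + 0.0029 + 0.0595 = 2.6686 W/m².
ΔT = λ ΔF = 0.58 × 2.67 = 1.5486 K.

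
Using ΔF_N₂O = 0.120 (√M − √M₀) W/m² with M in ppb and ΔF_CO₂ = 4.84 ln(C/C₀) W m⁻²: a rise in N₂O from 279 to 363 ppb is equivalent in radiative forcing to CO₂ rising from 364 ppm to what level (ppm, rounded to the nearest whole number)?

C ≈ 386 ppm

N₂O forcing: 0.120 × (√363 − √279) = 0.120 × (19.0526 − 16.7033) = 0.120 × 2.3493 = 0.28192 W/m².
Set 4.84 ln(C/364) = 0.28192: ln(C/364) = 0.28192/4.84 = 0.05825, so C = 364 × e^0.05825 = 364 × 1.05998 = 385.83 ppm.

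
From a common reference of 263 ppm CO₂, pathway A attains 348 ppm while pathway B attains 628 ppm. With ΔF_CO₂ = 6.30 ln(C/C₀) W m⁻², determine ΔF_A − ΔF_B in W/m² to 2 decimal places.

ΔF_A − ΔF_B = -3.72 W/m²

ΔF_A = 6.30 ln(348/263) = 6.30 × 0.28005 = 1.7643 W/m².
ΔF_B = 6.30 ln(628/263) = 6.30 × 0.87039 = 5.4835 W/m².
Difference: 1.7643 − 5.4835 = -3.7192 W/m².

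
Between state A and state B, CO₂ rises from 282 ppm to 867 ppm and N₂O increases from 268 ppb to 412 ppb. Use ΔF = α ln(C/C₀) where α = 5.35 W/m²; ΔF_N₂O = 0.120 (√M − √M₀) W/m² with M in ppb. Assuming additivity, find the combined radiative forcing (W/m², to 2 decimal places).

CO₂: 5.35 × ln(867/282) = 5.35 × ln(3.07447) = 5.35 × 1.12313 = 6.0087 W/m².
N₂O: 0.120 × (√412 − √268) = 0.120 × (20.2978 − 16.3707) = 0.120 × 3.9271 = 0.4713 W/m².
Total ΔF = 6.0087 + 0.4713 = 6.4800 W/m².

ΔF = 6.48 W/m²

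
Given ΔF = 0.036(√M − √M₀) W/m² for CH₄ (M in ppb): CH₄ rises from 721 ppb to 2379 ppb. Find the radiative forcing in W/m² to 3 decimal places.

CH₄: 0.036 × (√2379 − √721) = 0.036 × (48.7750 − 26.8514) = 0.036 × 21.9236 = 0.7892 W/m².

ΔF = 0.789 W/m²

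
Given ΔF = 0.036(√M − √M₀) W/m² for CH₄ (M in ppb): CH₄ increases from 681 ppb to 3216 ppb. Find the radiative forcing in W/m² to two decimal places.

ΔF = 1.10 W/m²

CH₄: 0.036 × (√3216 − √681) = 0.036 × (56.7098 − 26.0960) = 0.036 × 30.6138 = 1.1021 W/m².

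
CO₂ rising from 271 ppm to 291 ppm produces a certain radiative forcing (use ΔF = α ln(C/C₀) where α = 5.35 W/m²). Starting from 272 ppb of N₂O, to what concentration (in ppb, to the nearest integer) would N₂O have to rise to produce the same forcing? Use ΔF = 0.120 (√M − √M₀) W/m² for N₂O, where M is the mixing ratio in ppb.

CO₂ forcing: 5.35 × ln(291/271) = 5.35 × 0.071204 = 0.38094 W/m².
Set 0.120(√M − √272) = 0.38094: √M = 0.38094/0.120 + √272 = 3.1745 + 16.4924 = 19.6669.
M = (19.6669)² = 386.79 ppb.

M ≈ 387 ppb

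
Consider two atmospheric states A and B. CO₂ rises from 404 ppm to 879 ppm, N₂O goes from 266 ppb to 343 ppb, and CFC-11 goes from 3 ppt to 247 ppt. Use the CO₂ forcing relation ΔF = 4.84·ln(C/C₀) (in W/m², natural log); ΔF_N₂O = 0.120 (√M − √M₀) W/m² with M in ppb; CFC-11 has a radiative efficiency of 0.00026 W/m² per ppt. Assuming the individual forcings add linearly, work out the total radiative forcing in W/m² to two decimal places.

CO₂: 4.84 × ln(879/404) = 4.84 × ln(2.17574) = 4.84 × 0.77737 = 3.7625 W/m².
N₂O: 0.120 × (√343 − √266) = 0.120 × (18.5203 − 16.3095) = 0.120 × 2.2108 = 0.2653 W/m².
CFC-11: ΔF = 0.00026 × (247 − 3) = 0.00026 × 244 = 0.0634 W/m².
Total ΔF = 3.7625 + 0.2653 + 0.0634 = 4.0912 W/m².

ΔF = 4.09 W/m²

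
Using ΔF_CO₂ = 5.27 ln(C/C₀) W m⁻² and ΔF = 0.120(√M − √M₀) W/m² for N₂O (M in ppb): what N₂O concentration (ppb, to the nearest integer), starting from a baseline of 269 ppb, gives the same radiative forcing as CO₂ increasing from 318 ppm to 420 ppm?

CO₂ forcing: 5.27 × ln(420/318) = 5.27 × 0.278203 = 1.46613 W/m².
Set 0.120(√M − √269) = 1.46613: √M = 1.46613/0.120 + √269 = 12.2178 + 16.4012 = 28.6190.
M = (28.6190)² = 819.05 ppb.

M ≈ 819 ppb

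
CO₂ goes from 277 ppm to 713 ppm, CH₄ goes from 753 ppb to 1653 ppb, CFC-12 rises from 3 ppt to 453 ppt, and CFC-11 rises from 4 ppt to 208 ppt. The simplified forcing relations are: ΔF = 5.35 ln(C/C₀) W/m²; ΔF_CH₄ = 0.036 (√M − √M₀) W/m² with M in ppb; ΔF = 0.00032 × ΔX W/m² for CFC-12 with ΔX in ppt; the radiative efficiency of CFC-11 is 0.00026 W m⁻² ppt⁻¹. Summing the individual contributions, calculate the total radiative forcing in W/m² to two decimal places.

ΔF = 5.73 W/m²

CO₂: 5.35 × ln(713/277) = 5.35 × ln(2.57401) = 5.35 × 0.94546 = 5.0582 W/m².
CH₄: 0.036 × (√1653 − √753) = 0.036 × (40.6571 − 27.4408) = 0.036 × 13.2163 = 0.4758 W/m².
CFC-12: ΔF = 0.00032 × (453 − 3) = 0.00032 × 450 = 0.1440 W/m².
CFC-11: ΔF = 0.00026 × (208 − 4) = 0.00026 × 204 = 0.0530 W/m².
Total ΔF = 5.0582 + 0.4758 + 0.1440 + 0.0530 = 5.7310 W/m².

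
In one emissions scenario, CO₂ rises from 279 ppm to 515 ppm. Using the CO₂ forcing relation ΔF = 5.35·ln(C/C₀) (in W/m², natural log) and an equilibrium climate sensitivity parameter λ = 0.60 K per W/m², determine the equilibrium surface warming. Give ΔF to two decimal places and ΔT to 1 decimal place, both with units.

ΔF = 3.28 W/m²; ΔT = 2.0 K

CO₂: 5.35 × ln(515/279) = 5.35 × ln(1.84588) = 5.35 × 0.61296 = 3.2793 W/m².
ΔT = λ ΔF = 0.60 × 3.28 = 1.9680 K.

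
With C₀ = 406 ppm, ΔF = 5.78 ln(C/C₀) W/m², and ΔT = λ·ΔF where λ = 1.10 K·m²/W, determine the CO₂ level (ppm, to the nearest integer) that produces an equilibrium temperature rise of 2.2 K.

C ≈ 574 ppm

Required forcing: ΔF = ΔT/λ = 2.2/1.10 = 2.0000 W/m².
Then ln(C/406) = ΔF/5.78 = 2.0000/5.78 = 0.34602.
So C = 406 × e^0.34602 = 406 × 1.41343 = 573.85 ppm.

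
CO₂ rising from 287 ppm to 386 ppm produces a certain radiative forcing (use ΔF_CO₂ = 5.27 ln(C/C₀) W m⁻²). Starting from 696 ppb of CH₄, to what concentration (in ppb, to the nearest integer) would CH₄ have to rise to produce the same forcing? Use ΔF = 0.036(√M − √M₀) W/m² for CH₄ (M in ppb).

M ≈ 4867 ppb

CO₂ forcing: 5.27 × ln(386/287) = 5.27 × 0.296355 = 1.56179 W/m².
Set 0.036(√M − √696) = 1.56179: √M = 1.56179/0.036 + √696 = 43.3831 + 26.3818 = 69.7649.
M = (69.7649)² = 4867.14 ppb.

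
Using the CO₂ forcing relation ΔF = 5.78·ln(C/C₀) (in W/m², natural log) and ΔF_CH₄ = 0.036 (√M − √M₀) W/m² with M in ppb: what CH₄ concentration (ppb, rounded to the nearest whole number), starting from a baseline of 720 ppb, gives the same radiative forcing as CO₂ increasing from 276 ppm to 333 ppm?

CO₂ forcing: 5.78 × ln(333/276) = 5.78 × 0.187742 = 1.08515 W/m².
Set 0.036(√M − √720) = 1.08515: √M = 1.08515/0.036 + √720 = 30.1431 + 26.8328 = 56.9759.
M = (56.9759)² = 3246.25 ppb.

M ≈ 3246 ppb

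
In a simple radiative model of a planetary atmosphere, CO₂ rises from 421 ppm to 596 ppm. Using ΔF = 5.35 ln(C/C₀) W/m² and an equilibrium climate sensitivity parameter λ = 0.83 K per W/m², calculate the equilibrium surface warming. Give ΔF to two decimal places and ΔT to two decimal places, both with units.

CO₂: 5.35 × ln(596/421) = 5.35 × ln(1.41568) = 5.35 × 0.34761 = 1.8597 W/m².
ΔT = λ ΔF = 0.83 × 1.86 = 1.5438 K.

ΔF = 1.86 W/m²; ΔT = 1.54 K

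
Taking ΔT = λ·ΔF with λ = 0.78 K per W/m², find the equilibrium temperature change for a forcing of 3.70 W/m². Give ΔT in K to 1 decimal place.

ΔT = 2.9 K

ΔT = λ ΔF = 0.78 × 3.70 = 2.8860 K.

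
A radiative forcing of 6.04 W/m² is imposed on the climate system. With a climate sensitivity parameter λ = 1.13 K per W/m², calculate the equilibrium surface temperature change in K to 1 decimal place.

ΔT = λ ΔF = 1.13 × 6.04 = 6.8252 K.

ΔT = 6.8 K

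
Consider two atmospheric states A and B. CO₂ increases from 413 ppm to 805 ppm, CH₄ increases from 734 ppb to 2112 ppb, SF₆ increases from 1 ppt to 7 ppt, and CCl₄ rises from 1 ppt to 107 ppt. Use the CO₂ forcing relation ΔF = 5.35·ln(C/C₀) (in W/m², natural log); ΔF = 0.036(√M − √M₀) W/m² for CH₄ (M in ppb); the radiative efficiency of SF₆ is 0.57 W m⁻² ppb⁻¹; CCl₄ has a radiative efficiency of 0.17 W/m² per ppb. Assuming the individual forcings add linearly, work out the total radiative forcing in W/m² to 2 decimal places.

ΔF = 4.27 W/m²

CO₂: 5.35 × ln(805/413) = 5.35 × ln(1.94915) = 5.35 × 0.66739 = 3.5705 W/m².
CH₄: 0.036 × (√2112 − √734) = 0.036 × (45.9565 − 27.0924) = 0.036 × 18.8641 = 0.6791 W/m².
SF₆: Δ = 7 − 1 = 6 ppt = 0.006 ppb; ΔF = 0.57 × 0.006 = 0.0034 W/m².
CCl₄: Δ = 107 − 1 = 106 ppt = 0.106 ppb; ΔF = 0.17 × 0.106 = 0.0180 W/m².
Total ΔF = 3.5705 + 0.6791 + 0.0034 + 0.0180 = 4.2710 W/m².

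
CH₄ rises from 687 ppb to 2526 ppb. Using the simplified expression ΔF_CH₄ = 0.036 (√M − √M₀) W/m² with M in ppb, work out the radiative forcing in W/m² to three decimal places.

CH₄: 0.036 × (√2526 − √687) = 0.036 × (50.2593 − 26.2107) = 0.036 × 24.0486 = 0.8657 W/m².

ΔF = 0.866 W/m²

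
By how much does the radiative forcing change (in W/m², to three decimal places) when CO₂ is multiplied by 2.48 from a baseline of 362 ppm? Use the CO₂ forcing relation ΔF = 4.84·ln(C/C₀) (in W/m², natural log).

ΔF = 4.84 × ln(2.48) = 4.84 × 0.90826 = 4.3960 W/m².

ΔF = 4.396 W/m²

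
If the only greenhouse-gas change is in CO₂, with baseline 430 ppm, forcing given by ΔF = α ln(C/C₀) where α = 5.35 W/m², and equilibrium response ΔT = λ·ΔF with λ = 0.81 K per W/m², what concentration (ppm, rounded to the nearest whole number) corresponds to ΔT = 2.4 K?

C ≈ 748 ppm

Required forcing: ΔF = ΔT/λ = 2.4/0.81 = 2.9630 W/m².
Then ln(C/430) = ΔF/5.35 = 2.9630/5.35 = 0.55383.
So C = 430 × e^0.55383 = 430 × 1.73990 = 748.16 ppm.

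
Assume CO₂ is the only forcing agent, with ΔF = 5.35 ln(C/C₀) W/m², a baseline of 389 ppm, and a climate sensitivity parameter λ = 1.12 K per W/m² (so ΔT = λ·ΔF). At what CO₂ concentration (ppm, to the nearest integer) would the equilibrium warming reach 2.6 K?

C ≈ 600 ppm

Required forcing: ΔF = ΔT/λ = 2.6/1.12 = 2.3214 W/m².
Then ln(C/389) = ΔF/5.35 = 2.3214/5.35 = 0.43391.
So C = 389 × e^0.43391 = 389 × 1.54328 = 600.34 ppm.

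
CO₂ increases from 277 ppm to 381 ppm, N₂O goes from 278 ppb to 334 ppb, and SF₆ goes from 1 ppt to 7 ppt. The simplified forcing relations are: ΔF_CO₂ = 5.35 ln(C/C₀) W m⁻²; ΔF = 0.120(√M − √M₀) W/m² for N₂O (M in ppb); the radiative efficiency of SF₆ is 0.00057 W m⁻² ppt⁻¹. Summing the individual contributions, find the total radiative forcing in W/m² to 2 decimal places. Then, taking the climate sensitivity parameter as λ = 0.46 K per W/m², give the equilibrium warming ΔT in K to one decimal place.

CO₂: 5.35 × ln(381/277) = 5.35 × ln(1.37545) = 5.35 × 0.31878 = 1.7055 W/m².
N₂O: 0.120 × (√334 − √278) = 0.120 × (18.2757 − 16.6733) = 0.120 × 1.6024 = 0.1923 W/m².
SF₆: ΔF = 0.00057 × (7 − 1) = 0.00057 × 6 = 0.0034 W/m².
Total ΔF = 1.7055 + 0.1923 + 0.0034 = 1.9012 W/m².
ΔT = λ ΔF = 0.46 × 1.90 = 0.8740 K.

ΔF = 1.90 W/m²; ΔT = 0.9 K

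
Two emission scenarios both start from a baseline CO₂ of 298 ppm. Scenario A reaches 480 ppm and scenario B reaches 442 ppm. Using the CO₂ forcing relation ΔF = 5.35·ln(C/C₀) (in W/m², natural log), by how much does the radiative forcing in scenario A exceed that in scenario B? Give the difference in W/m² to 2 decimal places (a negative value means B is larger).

ΔF_A − ΔF_B = 0.44 W/m²

ΔF_A = 5.35 ln(480/298) = 5.35 × 0.47669 = 2.5503 W/m².
ΔF_B = 5.35 ln(442/298) = 5.35 × 0.39422 = 2.1091 W/m².
Difference: 2.5503 − 2.1091 = 0.4412 W/m².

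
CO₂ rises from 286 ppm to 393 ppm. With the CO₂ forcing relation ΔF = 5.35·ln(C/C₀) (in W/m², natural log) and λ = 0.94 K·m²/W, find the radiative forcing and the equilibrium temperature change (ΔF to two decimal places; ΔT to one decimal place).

CO₂: 5.35 × ln(393/286) = 5.35 × ln(1.37413) = 5.35 × 0.31782 = 1.7003 W/m².
ΔT = λ ΔF = 0.94 × 1.70 = 1.5980 K.

ΔF = 1.70 W/m²; ΔT = 1.6 K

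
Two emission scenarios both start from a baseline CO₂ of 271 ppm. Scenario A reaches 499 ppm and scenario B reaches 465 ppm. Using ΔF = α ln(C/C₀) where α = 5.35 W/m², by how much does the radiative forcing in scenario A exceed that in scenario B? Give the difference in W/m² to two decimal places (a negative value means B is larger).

ΔF_A = 5.35 ln(499/271) = 5.35 × 0.61049 = 3.2661 W/m².
ΔF_B = 5.35 ln(465/271) = 5.35 × 0.53992 = 2.8886 W/m².
Difference: 3.2661 − 2.8886 = 0.3775 W/m².
(Equivalently, ΔF_A − ΔF_B = 5.35 ln(499/465) = 5.35 × 0.07057 = 0.3775 W/m².)

ΔF_A − ΔF_B = 0.38 W/m²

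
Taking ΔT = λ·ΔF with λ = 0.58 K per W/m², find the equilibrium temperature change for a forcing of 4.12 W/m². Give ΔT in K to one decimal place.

ΔT = 2.4 K

ΔT = λ ΔF = 0.58 × 4.12 = 2.3896 K.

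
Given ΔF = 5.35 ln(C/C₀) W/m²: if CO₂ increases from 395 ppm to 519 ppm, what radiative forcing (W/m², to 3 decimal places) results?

CO₂ absorption bands are partially saturated, so forcing scales with the logarithm of the concentration ratio.
CO₂: 5.35 × ln(519/395) = 5.35 × ln(1.31392) = 5.35 × 0.27302 = 1.4607 W/m².

ΔF = 1.461 W/m²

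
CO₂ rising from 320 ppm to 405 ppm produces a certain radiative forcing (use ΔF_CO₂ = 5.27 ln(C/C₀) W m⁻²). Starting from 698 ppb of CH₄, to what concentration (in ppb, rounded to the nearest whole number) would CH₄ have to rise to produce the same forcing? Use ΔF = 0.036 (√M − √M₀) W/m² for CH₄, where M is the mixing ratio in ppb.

M ≈ 3709 ppb

CO₂ forcing: 5.27 × ln(405/320) = 5.27 × 0.235566 = 1.24143 W/m².
Set 0.036(√M − √698) = 1.24143: √M = 1.24143/0.036 + √698 = 34.4842 + 26.4197 = 60.9039.
M = (60.9039)² = 3709.29 ppb.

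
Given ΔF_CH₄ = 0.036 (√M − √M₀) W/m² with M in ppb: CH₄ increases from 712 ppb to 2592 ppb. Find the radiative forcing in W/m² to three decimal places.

CH₄: 0.036 × (√2592 − √712) = 0.036 × (50.9117 − 26.6833) = 0.036 × 24.2284 = 0.8722 W/m².

ΔF = 0.872 W/m²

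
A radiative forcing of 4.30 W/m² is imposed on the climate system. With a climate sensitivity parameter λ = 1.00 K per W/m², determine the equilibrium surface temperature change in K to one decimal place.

ΔT = 4.3 K

ΔT = λ ΔF = 1.00 × 4.30 = 4.3000 K.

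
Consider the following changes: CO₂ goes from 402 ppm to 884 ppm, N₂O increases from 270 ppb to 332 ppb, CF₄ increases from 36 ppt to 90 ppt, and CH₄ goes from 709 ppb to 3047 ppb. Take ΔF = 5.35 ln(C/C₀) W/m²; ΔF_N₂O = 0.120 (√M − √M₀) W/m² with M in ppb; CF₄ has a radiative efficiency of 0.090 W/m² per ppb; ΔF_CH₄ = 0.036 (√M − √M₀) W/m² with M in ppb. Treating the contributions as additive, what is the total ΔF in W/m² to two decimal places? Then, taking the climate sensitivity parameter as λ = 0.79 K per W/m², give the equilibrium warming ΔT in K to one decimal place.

CO₂: 5.35 × ln(884/402) = 5.35 × ln(2.19900) = 5.35 × 0.78800 = 4.2158 W/m².
N₂O: 0.120 × (√332 − √270) = 0.120 × (18.2209 − 16.4317) = 0.120 × 1.7892 = 0.2147 W/m².
CF₄: Δ = 90 − 36 = 54 ppt = 0.054 ppb; ΔF = 0.090 × 0.054 = 0.0049 W/m².
CH₄: 0.036 × (√3047 − √709) = 0.036 × (55.1996 − 26.6271) = 0.036 × 28.5725 = 1.0286 W/m².
Total ΔF = 4.2158 + 0.2147 + 0.0049 + 1.0286 = 5.4640 W/m².
ΔT = λ ΔF = 0.79 × 5.46 = 4.3134 K.

ΔF = 5.46 W/m²; ΔT = 4.3 K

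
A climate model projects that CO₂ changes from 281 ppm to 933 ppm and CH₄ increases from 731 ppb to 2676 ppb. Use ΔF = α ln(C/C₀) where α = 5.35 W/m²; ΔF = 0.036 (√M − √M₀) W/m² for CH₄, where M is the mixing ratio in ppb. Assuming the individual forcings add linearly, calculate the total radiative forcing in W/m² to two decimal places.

CO₂: 5.35 × ln(933/281) = 5.35 × ln(3.32028) = 5.35 × 1.20005 = 6.4203 W/m².
CH₄: 0.036 × (√2676 − √731) = 0.036 × (51.7301 − 27.0370) = 0.036 × 24.6931 = 0.8890 W/m².
Total ΔF = 6.4203 + 0.8890 = 7.3093 W/m².

ΔF = 7.31 W/m²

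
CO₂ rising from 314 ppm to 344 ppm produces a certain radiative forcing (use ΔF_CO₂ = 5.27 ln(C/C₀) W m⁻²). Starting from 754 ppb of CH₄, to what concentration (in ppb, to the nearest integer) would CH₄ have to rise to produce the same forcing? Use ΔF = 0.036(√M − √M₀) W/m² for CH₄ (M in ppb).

CO₂ forcing: 5.27 × ln(344/314) = 5.27 × 0.091249 = 0.48088 W/m².
Set 0.036(√M − √754) = 0.48088: √M = 0.48088/0.036 + √754 = 13.3578 + 27.4591 = 40.8169.
M = (40.8169)² = 1666.02 ppb.

M ≈ 1666 ppb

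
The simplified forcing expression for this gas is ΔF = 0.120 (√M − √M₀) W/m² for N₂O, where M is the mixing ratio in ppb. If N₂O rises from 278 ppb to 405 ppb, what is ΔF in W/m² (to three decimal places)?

ΔF = 0.414 W/m²

N₂O: 0.120 × (√405 − √278) = 0.120 × (20.1246 − 16.6733) = 0.120 × 3.4513 = 0.4142 W/m².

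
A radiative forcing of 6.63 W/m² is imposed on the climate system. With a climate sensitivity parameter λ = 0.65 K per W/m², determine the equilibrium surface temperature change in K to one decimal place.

ΔT = 4.3 K

ΔT = λ ΔF = 0.65 × 6.63 = 4.3095 K.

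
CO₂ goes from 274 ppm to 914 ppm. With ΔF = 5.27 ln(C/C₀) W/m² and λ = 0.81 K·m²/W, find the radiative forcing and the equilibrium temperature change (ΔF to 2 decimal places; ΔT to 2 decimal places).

CO₂: 5.27 × ln(914/274) = 5.27 × ln(3.33577) = 5.27 × 1.20470 = 6.3488 W/m².
ΔT = λ ΔF = 0.81 × 6.35 = 5.1435 K.

ΔF = 6.35 W/m²; ΔT = 5.14 K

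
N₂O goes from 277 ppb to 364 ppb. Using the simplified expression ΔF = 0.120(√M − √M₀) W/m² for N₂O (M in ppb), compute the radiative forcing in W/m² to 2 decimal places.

N₂O: 0.120 × (√364 − √277) = 0.120 × (19.0788 − 16.6433) = 0.120 × 2.4355 = 0.2923 W/m².

ΔF = 0.29 W/m²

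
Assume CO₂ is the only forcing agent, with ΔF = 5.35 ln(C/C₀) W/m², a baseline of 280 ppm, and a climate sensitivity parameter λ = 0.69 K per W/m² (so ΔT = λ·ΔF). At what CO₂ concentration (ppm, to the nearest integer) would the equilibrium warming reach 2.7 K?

C ≈ 582 ppm

Required forcing: ΔF = ΔT/λ = 2.7/0.69 = 3.9130 W/m².
Then ln(C/280) = ΔF/5.35 = 3.9130/5.35 = 0.73140.
So C = 280 × e^0.73140 = 280 × 2.07799 = 581.84 ppm.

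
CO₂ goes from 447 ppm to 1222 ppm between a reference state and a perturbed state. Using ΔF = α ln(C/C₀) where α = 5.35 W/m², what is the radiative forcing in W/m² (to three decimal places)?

CO₂: 5.35 × ln(1222/447) = 5.35 × ln(2.73378) = 5.35 × 1.00569 = 5.3804 W/m².

ΔF = 5.380 W/m²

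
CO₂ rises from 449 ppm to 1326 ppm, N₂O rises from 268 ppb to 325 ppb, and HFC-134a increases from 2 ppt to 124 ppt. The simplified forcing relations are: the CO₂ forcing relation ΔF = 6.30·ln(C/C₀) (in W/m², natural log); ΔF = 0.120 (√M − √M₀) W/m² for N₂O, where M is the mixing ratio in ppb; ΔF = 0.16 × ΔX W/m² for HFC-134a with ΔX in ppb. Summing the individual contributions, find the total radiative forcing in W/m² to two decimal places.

CO₂: 6.30 × ln(1326/449) = 6.30 × ln(2.95323) = 6.30 × 1.08290 = 6.8223 W/m².
N₂O: 0.120 × (√325 − √268) = 0.120 × (18.0278 − 16.3707) = 0.120 × 1.6571 = 0.1989 W/m².
HFC-134a: Δ = 124 − 2 = 122 ppt = 0.122 ppb; ΔF = 0.16 × 0.122 = 0.0195 W/m².
Total ΔF = 6.8223 + 0.1989 + 0.0195 = 7.0407 W/m².

ΔF = 7.04 W/m²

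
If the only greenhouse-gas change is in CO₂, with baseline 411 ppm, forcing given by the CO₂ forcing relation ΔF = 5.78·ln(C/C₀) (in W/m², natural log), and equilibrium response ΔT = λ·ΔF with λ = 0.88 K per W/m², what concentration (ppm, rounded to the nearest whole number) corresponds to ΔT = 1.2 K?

C ≈ 520 ppm

Required forcing: ΔF = ΔT/λ = 1.2/0.88 = 1.3636 W/m².
Then ln(C/411) = ΔF/5.78 = 1.3636/5.78 = 0.23592.
So C = 411 × e^0.23592 = 411 × 1.26607 = 520.35 ppm.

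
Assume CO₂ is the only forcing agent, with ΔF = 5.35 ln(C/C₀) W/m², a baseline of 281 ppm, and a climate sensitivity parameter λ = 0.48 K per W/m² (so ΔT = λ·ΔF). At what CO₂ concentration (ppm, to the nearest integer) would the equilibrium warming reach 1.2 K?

C ≈ 448 ppm

Required forcing: ΔF = ΔT/λ = 1.2/0.48 = 2.5000 W/m².
Then ln(C/281) = ΔF/5.35 = 2.5000/5.35 = 0.46729.
So C = 281 × e^0.46729 = 281 × 1.59566 = 448.38 ppm.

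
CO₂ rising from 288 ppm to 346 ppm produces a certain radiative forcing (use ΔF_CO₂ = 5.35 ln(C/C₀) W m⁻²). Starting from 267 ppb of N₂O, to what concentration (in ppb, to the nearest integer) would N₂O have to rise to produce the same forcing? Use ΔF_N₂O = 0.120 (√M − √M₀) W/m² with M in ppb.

CO₂ forcing: 5.35 × ln(346/288) = 5.35 × 0.183478 = 0.98161 W/m².
Set 0.120(√M − √267) = 0.98161: √M = 0.98161/0.120 + √267 = 8.1801 + 16.3401 = 24.5202.
M = (24.5202)² = 601.24 ppb.

M ≈ 601 ppb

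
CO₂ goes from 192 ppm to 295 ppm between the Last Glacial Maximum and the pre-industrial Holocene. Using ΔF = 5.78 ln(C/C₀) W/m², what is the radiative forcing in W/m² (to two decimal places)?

ΔF = 2.48 W/m²

CO₂ absorption bands are partially saturated, so forcing scales with the logarithm of the concentration ratio.
CO₂: 5.78 × ln(295/192) = 5.78 × ln(1.53646) = 5.78 × 0.42948 = 2.4824 W/m².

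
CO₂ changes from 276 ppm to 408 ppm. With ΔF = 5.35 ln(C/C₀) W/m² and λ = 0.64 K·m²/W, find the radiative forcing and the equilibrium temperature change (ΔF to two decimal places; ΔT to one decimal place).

CO₂: 5.35 × ln(408/276) = 5.35 × ln(1.47826) = 5.35 × 0.39087 = 2.0912 W/m².
ΔT = λ ΔF = 0.64 × 2.09 = 1.3376 K.

ΔF = 2.09 W/m²; ΔT = 1.3 K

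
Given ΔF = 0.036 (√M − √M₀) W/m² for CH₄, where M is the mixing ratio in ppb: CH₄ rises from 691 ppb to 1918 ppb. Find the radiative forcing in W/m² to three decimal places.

CH₄: 0.036 × (√1918 − √691) = 0.036 × (43.7950 − 26.2869) = 0.036 × 17.5081 = 0.6303 W/m².

ΔF = 0.630 W/m²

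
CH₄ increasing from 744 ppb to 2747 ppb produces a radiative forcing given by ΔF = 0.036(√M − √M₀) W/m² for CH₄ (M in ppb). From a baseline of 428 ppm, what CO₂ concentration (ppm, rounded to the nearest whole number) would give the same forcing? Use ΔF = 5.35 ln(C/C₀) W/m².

C ≈ 507 ppm

CH₄ forcing: 0.036 × (√2747 − √744) = 0.036 × (52.4118 − 27.2764) = 0.036 × 25.1354 = 0.90487 W/m².
Set 5.35 ln(C/428) = 0.90487: ln(C/428) = 0.90487/5.35 = 0.16913, so C = 428 × e^0.16913 = 428 × 1.18427 = 506.87 ppm.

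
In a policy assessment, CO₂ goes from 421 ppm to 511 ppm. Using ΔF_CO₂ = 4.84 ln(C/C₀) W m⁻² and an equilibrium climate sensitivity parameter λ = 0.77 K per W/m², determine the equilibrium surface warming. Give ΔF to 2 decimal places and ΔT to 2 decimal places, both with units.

ΔF = 0.94 W/m²; ΔT = 0.72 K

CO₂: 4.84 × ln(511/421) = 4.84 × ln(1.21378) = 4.84 × 0.19374 = 0.9377 W/m².
ΔT = λ ΔF = 0.77 × 0.94 = 0.7238 K.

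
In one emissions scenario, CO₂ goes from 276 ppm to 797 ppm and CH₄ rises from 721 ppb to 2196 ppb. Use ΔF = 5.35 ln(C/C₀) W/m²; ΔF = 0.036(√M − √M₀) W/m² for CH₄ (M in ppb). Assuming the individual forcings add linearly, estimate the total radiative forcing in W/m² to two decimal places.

CO₂: 5.35 × ln(797/276) = 5.35 × ln(2.88768) = 5.35 × 1.06045 = 5.6734 W/m².
CH₄: 0.036 × (√2196 − √721) = 0.036 × (46.8615 − 26.8514) = 0.036 × 20.0101 = 0.7204 W/m².
Total ΔF = 5.6734 + 0.7204 = 6.3938 W/m².

ΔF = 6.39 W/m²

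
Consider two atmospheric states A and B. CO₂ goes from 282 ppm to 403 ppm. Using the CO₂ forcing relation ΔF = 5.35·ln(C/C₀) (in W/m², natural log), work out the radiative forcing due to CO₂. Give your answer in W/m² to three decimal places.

ΔF = 1.910 W/m²

CO₂ absorption bands are partially saturated, so forcing scales with the logarithm of the concentration ratio.
CO₂: 5.35 × ln(403/282) = 5.35 × ln(1.42908) = 5.35 × 0.35703 = 1.9101 W/m².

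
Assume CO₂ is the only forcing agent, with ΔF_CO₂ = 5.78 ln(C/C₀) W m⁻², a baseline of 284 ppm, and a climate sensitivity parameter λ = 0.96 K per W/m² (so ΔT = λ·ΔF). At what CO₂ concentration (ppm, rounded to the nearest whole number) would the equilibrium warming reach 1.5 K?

C ≈ 372 ppm

Required forcing: ΔF = ΔT/λ = 1.5/0.96 = 1.5625 W/m².
Then ln(C/284) = ΔF/5.78 = 1.5625/5.78 = 0.27033.
So C = 284 × e^0.27033 = 284 × 1.31040 = 372.15 ppm.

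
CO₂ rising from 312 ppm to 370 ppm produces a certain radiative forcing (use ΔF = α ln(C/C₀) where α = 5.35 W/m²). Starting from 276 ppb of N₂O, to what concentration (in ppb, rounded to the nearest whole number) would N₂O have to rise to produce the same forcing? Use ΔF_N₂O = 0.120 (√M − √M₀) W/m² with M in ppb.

M ≈ 586 ppb

CO₂ forcing: 5.35 × ln(370/312) = 5.35 × 0.170500 = 0.91218 W/m².
Set 0.120(√M − √276) = 0.91218: √M = 0.91218/0.120 + √276 = 7.6015 + 16.6132 = 24.2147.
M = (24.2147)² = 586.35 ppb.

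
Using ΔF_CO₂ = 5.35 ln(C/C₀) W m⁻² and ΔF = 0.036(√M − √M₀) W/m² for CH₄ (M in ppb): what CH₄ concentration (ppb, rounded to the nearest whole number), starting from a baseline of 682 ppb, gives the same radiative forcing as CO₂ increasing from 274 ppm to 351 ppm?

M ≈ 3959 ppb

CO₂ forcing: 5.35 × ln(351/274) = 5.35 × 0.247658 = 1.32497 W/m².
Set 0.036(√M − √682) = 1.32497: √M = 1.32497/0.036 + √682 = 36.8047 + 26.1151 = 62.9198.
M = (62.9198)² = 3958.90 ppb.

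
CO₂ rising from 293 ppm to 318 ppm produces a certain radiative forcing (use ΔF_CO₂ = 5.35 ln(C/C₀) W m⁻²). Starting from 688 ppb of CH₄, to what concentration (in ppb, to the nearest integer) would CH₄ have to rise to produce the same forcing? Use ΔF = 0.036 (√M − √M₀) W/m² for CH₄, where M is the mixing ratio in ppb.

CO₂ forcing: 5.35 × ln(318/293) = 5.35 × 0.081879 = 0.43805 W/m².
Set 0.036(√M − √688) = 0.43805: √M = 0.43805/0.036 + √688 = 12.1681 + 26.2298 = 38.3979.
M = (38.3979)² = 1474.40 ppb.

M ≈ 1474 ppb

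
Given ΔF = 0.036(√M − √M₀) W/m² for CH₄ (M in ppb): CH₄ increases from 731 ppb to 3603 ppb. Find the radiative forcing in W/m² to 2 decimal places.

CH₄: 0.036 × (√3603 − √731) = 0.036 × (60.0250 − 27.0370) = 0.036 × 32.9880 = 1.1876 W/m².

ΔF = 1.19 W/m²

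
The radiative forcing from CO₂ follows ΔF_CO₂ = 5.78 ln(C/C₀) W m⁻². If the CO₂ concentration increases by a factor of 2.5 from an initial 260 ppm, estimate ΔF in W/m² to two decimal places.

Because the forcing depends only on the ratio C/C₀, the initial concentration does not enter.
ΔF = 5.78 × ln(2.5) = 5.78 × 0.91629 = 5.2962 W/m².

ΔF = 5.30 W/m²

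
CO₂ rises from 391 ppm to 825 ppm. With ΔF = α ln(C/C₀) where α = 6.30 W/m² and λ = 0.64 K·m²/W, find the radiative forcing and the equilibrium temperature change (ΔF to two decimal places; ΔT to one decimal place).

ΔF = 4.70 W/m²; ΔT = 3.0 K

CO₂: 6.30 × ln(825/391) = 6.30 × ln(2.10997) = 6.30 × 0.74667 = 4.7040 W/m².
ΔT = λ ΔF = 0.64 × 4.70 = 3.0080 K.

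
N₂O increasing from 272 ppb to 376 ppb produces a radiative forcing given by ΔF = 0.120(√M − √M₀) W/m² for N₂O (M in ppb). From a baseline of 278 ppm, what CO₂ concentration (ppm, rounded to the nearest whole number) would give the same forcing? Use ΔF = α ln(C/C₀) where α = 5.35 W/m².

C ≈ 297 ppm

N₂O forcing: 0.120 × (√376 − √272) = 0.120 × (19.3907 − 16.4924) = 0.120 × 2.8983 = 0.34780 W/m².
Set 5.35 ln(C/278) = 0.34780: ln(C/278) = 0.34780/5.35 = 0.06501, so C = 278 × e^0.06501 = 278 × 1.06717 = 296.67 ppm.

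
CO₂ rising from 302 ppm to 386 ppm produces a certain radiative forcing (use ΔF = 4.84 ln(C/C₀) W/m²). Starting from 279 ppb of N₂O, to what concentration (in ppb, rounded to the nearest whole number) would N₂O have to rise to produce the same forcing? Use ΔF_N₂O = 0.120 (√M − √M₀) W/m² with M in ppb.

M ≈ 708 ppb

CO₂ forcing: 4.84 × ln(386/302) = 4.84 × 0.245410 = 1.18778 W/m².
Set 0.120(√M − √279) = 1.18778: √M = 1.18778/0.120 + √279 = 9.8982 + 16.7033 = 26.6015.
M = (26.6015)² = 707.64 ppb.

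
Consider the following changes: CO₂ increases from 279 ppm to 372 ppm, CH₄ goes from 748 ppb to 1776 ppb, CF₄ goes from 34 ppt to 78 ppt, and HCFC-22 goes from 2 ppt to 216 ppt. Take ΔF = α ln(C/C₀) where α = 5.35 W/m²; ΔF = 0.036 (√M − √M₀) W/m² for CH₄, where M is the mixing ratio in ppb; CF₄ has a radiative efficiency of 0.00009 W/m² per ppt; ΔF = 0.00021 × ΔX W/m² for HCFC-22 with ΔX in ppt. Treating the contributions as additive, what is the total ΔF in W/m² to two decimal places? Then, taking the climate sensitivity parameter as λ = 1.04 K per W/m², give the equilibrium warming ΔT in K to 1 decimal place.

CO₂: 5.35 × ln(372/279) = 5.35 × ln(1.33333) = 5.35 × 0.28768 = 1.5391 W/m².
CH₄: 0.036 × (√1776 − √748) = 0.036 × (42.1426 − 27.3496) = 0.036 × 14.7930 = 0.5325 W/m².
CF₄: ΔF = 0.00009 × (78 − 34) = 0.00009 × 44 = 0.0040 W/m².
HCFC-22: ΔF = 0.00021 × (216 − 2) = 0.00021 × 214 = 0.0449 W/m².
Total ΔF = 1.5391 + 0.5325 + 0.0040 + 0.0449 = 2.1205 W/m².
ΔT = λ ΔF = 1.04 × 2.12 = 2.2048 K.

ΔF = 2.12 W/m²; ΔT = 2.2 K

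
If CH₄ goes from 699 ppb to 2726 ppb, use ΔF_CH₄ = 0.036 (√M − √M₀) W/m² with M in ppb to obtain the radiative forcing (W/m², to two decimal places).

ΔF = 0.93 W/m²

CH₄: 0.036 × (√2726 − √699) = 0.036 × (52.2111 − 26.4386) = 0.036 × 25.7725 = 0.9278 W/m².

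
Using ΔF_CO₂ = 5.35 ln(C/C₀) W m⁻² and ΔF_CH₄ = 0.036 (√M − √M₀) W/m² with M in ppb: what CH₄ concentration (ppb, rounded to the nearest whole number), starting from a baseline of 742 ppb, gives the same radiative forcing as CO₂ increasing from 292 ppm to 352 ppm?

M ≈ 3026 ppb

CO₂ forcing: 5.35 × ln(352/292) = 5.35 × 0.186877 = 0.99979 W/m².
Set 0.036(√M − √742) = 0.99979: √M = 0.99979/0.036 + √742 = 27.7719 + 27.2397 = 55.0116.
M = (55.0116)² = 3026.28 ppb.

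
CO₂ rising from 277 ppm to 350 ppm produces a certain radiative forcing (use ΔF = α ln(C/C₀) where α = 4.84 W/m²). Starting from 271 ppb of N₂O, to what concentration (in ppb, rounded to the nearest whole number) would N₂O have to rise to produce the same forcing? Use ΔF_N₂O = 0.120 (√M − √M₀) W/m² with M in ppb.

CO₂ forcing: 4.84 × ln(350/277) = 4.84 × 0.233916 = 1.13215 W/m².
Set 0.120(√M − √271) = 1.13215: √M = 1.13215/0.120 + √271 = 9.4346 + 16.4621 = 25.8967.
M = (25.8967)² = 670.64 ppb.

M ≈ 671 ppb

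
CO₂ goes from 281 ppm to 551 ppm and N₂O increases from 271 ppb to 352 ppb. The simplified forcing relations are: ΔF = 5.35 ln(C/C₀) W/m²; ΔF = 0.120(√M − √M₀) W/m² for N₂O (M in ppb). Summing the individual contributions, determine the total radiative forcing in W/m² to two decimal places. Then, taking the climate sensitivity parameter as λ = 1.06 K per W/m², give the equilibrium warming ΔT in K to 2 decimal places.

CO₂: 5.35 × ln(551/281) = 5.35 × ln(1.96085) = 5.35 × 0.67338 = 3.6026 W/m².
N₂O: 0.120 × (√352 − √271) = 0.120 × (18.7617 − 16.4621) = 0.120 × 2.2996 = 0.2760 W/m².
Total ΔF = 3.6026 + 0.2760 = 3.8786 W/m².
ΔT = λ ΔF = 1.06 × 3.88 = 4.1128 K.

ΔF = 3.88 W/m²; ΔT = 4.11 K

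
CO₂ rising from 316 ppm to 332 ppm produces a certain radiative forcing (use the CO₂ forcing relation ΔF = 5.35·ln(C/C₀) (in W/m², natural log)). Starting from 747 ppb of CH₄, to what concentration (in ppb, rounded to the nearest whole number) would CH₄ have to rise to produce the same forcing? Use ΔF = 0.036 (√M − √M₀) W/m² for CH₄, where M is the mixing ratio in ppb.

CO₂ forcing: 5.35 × ln(332/316) = 5.35 × 0.049393 = 0.26425 W/m².
Set 0.036(√M − √747) = 0.26425: √M = 0.26425/0.036 + √747 = 7.3403 + 27.3313 = 34.6716.
M = (34.6716)² = 1202.12 ppb.

M ≈ 1202 ppb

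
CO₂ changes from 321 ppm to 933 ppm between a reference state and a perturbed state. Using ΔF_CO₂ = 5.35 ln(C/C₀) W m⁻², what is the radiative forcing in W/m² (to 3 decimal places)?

CO₂: 5.35 × ln(933/321) = 5.35 × ln(2.90654) = 5.35 × 1.06696 = 5.7082 W/m².

ΔF = 5.708 W/m²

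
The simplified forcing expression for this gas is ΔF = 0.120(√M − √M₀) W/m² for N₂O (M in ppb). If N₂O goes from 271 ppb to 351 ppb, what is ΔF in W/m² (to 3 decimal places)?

N₂O: 0.120 × (√351 − √271) = 0.120 × (18.7350 − 16.4621) = 0.120 × 2.2729 = 0.2727 W/m².

ΔF = 0.273 W/m²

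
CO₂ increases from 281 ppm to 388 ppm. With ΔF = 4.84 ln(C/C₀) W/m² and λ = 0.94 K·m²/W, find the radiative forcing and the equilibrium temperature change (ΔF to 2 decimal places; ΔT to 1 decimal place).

CO₂: 4.84 × ln(388/281) = 4.84 × ln(1.38078) = 4.84 × 0.32265 = 1.5616 W/m².
ΔT = λ ΔF = 0.94 × 1.56 = 1.4664 K.

ΔF = 1.56 W/m²; ΔT = 1.5 K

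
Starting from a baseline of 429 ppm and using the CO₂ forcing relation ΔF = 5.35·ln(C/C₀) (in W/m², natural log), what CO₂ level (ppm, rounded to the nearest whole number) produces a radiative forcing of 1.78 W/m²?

Set 5.35 ln(C/429) = 1.78, so ln(C/429) = 1.78/5.35 = 0.33271.
Then C/429 = e^0.33271 = 1.39474, giving C = 429 × 1.39474 = 598.34 ppm.

C ≈ 598 ppm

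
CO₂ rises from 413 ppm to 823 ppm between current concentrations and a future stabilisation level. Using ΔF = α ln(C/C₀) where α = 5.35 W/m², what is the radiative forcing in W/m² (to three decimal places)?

ΔF = 3.689 W/m²

CO₂: 5.35 × ln(823/413) = 5.35 × ln(1.99274) = 5.35 × 0.68951 = 3.6889 W/m².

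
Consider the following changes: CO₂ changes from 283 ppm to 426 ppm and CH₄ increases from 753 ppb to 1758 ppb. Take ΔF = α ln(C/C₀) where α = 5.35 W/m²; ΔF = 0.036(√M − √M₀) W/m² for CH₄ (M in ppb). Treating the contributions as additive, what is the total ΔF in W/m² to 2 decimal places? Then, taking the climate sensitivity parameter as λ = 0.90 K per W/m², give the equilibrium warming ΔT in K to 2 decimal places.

ΔF = 2.71 W/m²; ΔT = 2.44 K

CO₂: 5.35 × ln(426/283) = 5.35 × ln(1.50530) = 5.35 × 0.40899 = 2.1881 W/m².
CH₄: 0.036 × (√1758 − √753) = 0.036 × (41.9285 − 27.4408) = 0.036 × 14.4877 = 0.5216 W/m².
Total ΔF = 2.1881 + 0.5216 = 2.7097 W/m².
ΔT = λ ΔF = 0.90 × 2.71 = 2.4390 K.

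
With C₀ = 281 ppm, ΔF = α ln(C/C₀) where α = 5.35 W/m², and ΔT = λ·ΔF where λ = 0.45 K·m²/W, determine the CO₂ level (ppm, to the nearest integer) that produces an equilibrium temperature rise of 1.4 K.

C ≈ 503 ppm

Required forcing: ΔF = ΔT/λ = 1.4/0.45 = 3.1111 W/m².
Then ln(C/281) = ΔF/5.35 = 3.1111/5.35 = 0.58151.
So C = 281 × e^0.58151 = 281 × 1.78874 = 502.64 ppm.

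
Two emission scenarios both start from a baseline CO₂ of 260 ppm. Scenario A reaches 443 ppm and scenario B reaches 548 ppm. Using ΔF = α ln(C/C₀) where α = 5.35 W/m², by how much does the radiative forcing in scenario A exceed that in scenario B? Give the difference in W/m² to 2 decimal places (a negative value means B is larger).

ΔF_A − ΔF_B = -1.14 W/m²

ΔF_A = 5.35 ln(443/260) = 5.35 × 0.53289 = 2.8510 W/m².
ΔF_B = 5.35 ln(548/260) = 5.35 × 0.74559 = 3.9889 W/m².
Difference: 2.8510 − 3.9889 = -1.1379 W/m².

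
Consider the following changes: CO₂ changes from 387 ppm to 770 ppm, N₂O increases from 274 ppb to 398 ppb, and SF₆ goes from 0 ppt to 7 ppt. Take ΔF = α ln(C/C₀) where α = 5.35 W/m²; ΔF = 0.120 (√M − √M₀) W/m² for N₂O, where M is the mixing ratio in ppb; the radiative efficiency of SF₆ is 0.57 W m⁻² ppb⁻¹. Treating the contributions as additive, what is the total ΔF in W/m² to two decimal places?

CO₂: 5.35 × ln(770/387) = 5.35 × ln(1.98966) = 5.35 × 0.68796 = 3.6806 W/m².
N₂O: 0.120 × (√398 − √274) = 0.120 × (19.9499 − 16.5529) = 0.120 × 3.3970 = 0.4076 W/m².
SF₆: Δ = 7 − 0 = 7 ppt = 0.007 ppb; ΔF = 0.57 × 0.007 = 0.0040 W/m².
Total ΔF = 3.6806 + 0.4076 + 0.0040 = 4.0922 W/m².

ΔF = 4.09 W/m²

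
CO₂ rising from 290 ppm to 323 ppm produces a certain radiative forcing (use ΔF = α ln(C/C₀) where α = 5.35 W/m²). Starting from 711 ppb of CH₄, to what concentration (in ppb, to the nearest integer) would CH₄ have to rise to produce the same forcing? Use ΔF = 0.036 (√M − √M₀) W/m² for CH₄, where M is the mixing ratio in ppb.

CO₂ forcing: 5.35 × ln(323/290) = 5.35 × 0.107771 = 0.57657 W/m².
Set 0.036(√M − √711) = 0.57657: √M = 0.57657/0.036 + √711 = 16.0158 + 26.6646 = 42.6804.
M = (42.6804)² = 1821.62 ppb.

M ≈ 1822 ppb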